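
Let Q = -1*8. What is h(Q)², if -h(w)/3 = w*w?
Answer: 36864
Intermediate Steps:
Q = -8
h(w) = -3*w² (h(w) = -3*w*w = -3*w²)
h(Q)² = (-3*(-8)²)² = (-3*64)² = (-192)² = 36864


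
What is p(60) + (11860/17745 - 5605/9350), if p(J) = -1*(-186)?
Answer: 1234870391/6636630 ≈ 186.07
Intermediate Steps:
p(J) = 186
p(60) + (11860/17745 - 5605/9350) = 186 + (11860/17745 - 5605/9350) = 186 + (11860*(1/17745) - 5605*1/9350) = 186 + (2372/3549 - 1121/1870) = 186 + 457211/6636630 = 1234870391/6636630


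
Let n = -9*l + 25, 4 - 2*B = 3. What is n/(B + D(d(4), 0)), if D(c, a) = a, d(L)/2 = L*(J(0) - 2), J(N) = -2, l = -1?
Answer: 68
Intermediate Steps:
d(L) = -8*L (d(L) = 2*(L*(-2 - 2)) = 2*(L*(-4)) = 2*(-4*L) = -8*L)
B = 1/2 (B = 2 - 1/2*3 = 2 - 3/2 = 1/2 ≈ 0.50000)
n = 34 (n = -9*(-1) + 25 = 9 + 25 = 34)
n/(B + D(d(4), 0)) = 34/(1/2 + 0) = 34/(1/2) = 2*34 = 68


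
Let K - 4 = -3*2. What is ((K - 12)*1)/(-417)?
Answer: 14/417 ≈ 0.033573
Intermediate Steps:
K = -2 (K = 4 - 3*2 = 4 - 6 = -2)
((K - 12)*1)/(-417) = ((-2 - 12)*1)/(-417) = -14*1*(-1/417) = -14*(-1/417) = 14/417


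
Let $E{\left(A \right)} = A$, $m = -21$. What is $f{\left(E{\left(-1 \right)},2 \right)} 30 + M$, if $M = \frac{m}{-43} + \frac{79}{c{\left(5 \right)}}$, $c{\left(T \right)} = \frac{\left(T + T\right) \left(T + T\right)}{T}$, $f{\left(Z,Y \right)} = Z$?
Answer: $- \frac{21983}{860} \approx -25.562$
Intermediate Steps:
$c{\left(T \right)} = 4 T$ ($c{\left(T \right)} = \frac{2 T 2 T}{T} = \frac{4 T^{2}}{T} = 4 T$)
$M = \frac{3817}{860}$ ($M = - \frac{21}{-43} + \frac{79}{4 \cdot 5} = \left(-21\right) \left(- \frac{1}{43}\right) + \frac{79}{20} = \frac{21}{43} + 79 \cdot \frac{1}{20} = \frac{21}{43} + \frac{79}{20} = \frac{3817}{860} \approx 4.4384$)
$f{\left(E{\left(-1 \right)},2 \right)} 30 + M = \left(-1\right) 30 + \frac{3817}{860} = -30 + \frac{3817}{860} = - \frac{21983}{860}$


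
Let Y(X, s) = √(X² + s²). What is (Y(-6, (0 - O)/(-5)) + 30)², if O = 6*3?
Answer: 23724/25 + 72*√34 ≈ 1368.8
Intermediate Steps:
O = 18
(Y(-6, (0 - O)/(-5)) + 30)² = (√((-6)² + ((0 - 1*18)/(-5))²) + 30)² = (√(36 + ((0 - 18)*(-⅕))²) + 30)² = (√(36 + (-18*(-⅕))²) + 30)² = (√(36 + (18/5)²) + 30)² = (√(36 + 324/25) + 30)² = (√(1224/25) + 30)² = (6*√34/5 + 30)² = (30 + 6*√34/5)²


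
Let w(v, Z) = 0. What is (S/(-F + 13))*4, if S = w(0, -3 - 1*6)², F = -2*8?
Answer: 0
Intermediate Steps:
F = -16
S = 0 (S = 0² = 0)
(S/(-F + 13))*4 = (0/(-1*(-16) + 13))*4 = (0/(16 + 13))*4 = (0/29)*4 = ((1/29)*0)*4 = 0*4 = 0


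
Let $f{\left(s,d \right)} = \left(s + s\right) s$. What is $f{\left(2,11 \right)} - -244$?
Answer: $252$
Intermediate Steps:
$f{\left(s,d \right)} = 2 s^{2}$ ($f{\left(s,d \right)} = 2 s s = 2 s^{2}$)
$f{\left(2,11 \right)} - -244 = 2 \cdot 2^{2} - -244 = 2 \cdot 4 + 244 = 8 + 244 = 252$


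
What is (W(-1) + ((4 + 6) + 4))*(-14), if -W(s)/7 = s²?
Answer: -98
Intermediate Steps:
W(s) = -7*s²
(W(-1) + ((4 + 6) + 4))*(-14) = (-7*(-1)² + ((4 + 6) + 4))*(-14) = (-7*1 + (10 + 4))*(-14) = (-7 + 14)*(-14) = 7*(-14) = -98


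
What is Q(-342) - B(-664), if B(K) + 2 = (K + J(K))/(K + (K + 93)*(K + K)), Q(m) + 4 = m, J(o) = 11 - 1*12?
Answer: -37231713/108232 ≈ -344.00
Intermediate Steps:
J(o) = -1 (J(o) = 11 - 12 = -1)
Q(m) = -4 + m
B(K) = -2 + (-1 + K)/(K + 2*K*(93 + K)) (B(K) = -2 + (K - 1)/(K + (K + 93)*(K + K)) = -2 + (-1 + K)/(K + (93 + K)*(2*K)) = -2 + (-1 + K)/(K + 2*K*(93 + K)))
Q(-342) - B(-664) = (-4 - 342) - (-1 - 373*(-664) - 4*(-664)²)/((-664)*(187 + 2*(-664))) = -346 - (-1)*(-1 + 247672 - 4*440896)/(664*(187 - 1328)) = -346 - (-1)*(-1 + 247672 - 1763584)/(664*(-1141)) = -346 - (-1)*(-1)*(-1515913)/(664*1141) = -346 - 1*(-216559/108232) = -346 + 216559/108232 = -37231713/108232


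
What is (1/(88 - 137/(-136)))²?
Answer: 18496/146531025 ≈ 0.00012623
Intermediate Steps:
(1/(88 - 137/(-136)))² = (1/(88 - 137*(-1)/136))² = (1/(88 - 1*(-137/136)))² = (1/(88 + 137/136))² = (1/(12105/136))² = (136/12105)² = 18496/146531025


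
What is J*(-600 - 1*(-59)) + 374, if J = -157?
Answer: 85311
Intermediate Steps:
J*(-600 - 1*(-59)) + 374 = -157*(-600 - 1*(-59)) + 374 = -157*(-600 + 59) + 374 = -157*(-541) + 374 = 84937 + 374 = 85311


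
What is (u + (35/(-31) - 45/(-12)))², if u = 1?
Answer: 201601/15376 ≈ 13.111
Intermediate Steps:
(u + (35/(-31) - 45/(-12)))² = (1 + (35/(-31) - 45/(-12)))² = (1 + (35*(-1/31) - 45*(-1/12)))² = (1 + (-35/31 + 15/4))² = (1 + 325/124)² = (449/124)² = 201601/15376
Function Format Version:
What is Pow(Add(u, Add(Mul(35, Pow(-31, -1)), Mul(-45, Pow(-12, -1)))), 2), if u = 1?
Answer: Rational(201601, 15376) ≈ 13.111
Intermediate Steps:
Pow(Add(u, Add(Mul(35, Pow(-31, -1)), Mul(-45, Pow(-12, -1)))), 2) = Pow(Add(1, Add(Mul(35, Pow(-31, -1)), Mul(-45, Pow(-12, -1)))), 2) = Pow(Add(1, Add(Mul(35, Rational(-1, 31)), Mul(-45, Rational(-1, 12)))), 2) = Pow(Add(1, Add(Rational(-35, 31), Rational(15, 4))), 2) = Pow(Add(1, Rational(325, 124)), 2) = Pow(Rational(449, 124), 2) = Rational(201601, 15376)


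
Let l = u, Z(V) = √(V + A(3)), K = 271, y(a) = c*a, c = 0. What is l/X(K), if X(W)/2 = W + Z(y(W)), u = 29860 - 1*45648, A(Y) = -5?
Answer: -1069637/36723 + 3947*I*√5/36723 ≈ -29.127 + 0.24033*I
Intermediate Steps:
u = -15788 (u = 29860 - 45648 = -15788)
y(a) = 0 (y(a) = 0*a = 0)
Z(V) = √(-5 + V) (Z(V) = √(V - 5) = √(-5 + V))
l = -15788
X(W) = 2*W + 2*I*√5 (X(W) = 2*(W + √(-5 + 0)) = 2*(W + √(-5)) = 2*(W + I*√5) = 2*W + 2*I*√5)
l/X(K) = -15788/(2*271 + 2*I*√5) = -15788/(542 + 2*I*√5)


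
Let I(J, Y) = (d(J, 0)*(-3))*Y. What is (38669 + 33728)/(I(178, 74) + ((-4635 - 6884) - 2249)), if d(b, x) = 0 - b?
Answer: 72397/25748 ≈ 2.8118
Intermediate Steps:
d(b, x) = -b
I(J, Y) = 3*J*Y (I(J, Y) = (-J*(-3))*Y = (3*J)*Y = 3*J*Y)
(38669 + 33728)/(I(178, 74) + ((-4635 - 6884) - 2249)) = (38669 + 33728)/(3*178*74 + ((-4635 - 6884) - 2249)) = 72397/(39516 + (-11519 - 2249)) = 72397/(39516 - 13768) = 72397/25748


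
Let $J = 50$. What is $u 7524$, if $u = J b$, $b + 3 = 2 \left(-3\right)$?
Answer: $-3385800$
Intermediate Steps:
$b = -9$ ($b = -3 + 2 \left(-3\right) = -3 - 6 = -9$)
$u = -450$ ($u = 50 \left(-9\right) = -450$)
$u 7524 = \left(-450\right) 7524 = -3385800$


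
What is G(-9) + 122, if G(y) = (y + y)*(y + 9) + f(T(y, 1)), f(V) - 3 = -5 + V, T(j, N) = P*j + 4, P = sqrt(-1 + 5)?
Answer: 106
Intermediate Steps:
P = 2 (P = sqrt(4) = 2)
T(j, N) = 4 + 2*j (T(j, N) = 2*j + 4 = 4 + 2*j)
f(V) = -2 + V (f(V) = 3 + (-5 + V) = -2 + V)
G(y) = 2 + 2*y + 2*y*(9 + y) (G(y) = (y + y)*(y + 9) + (-2 + (4 + 2*y)) = (2*y)*(9 + y) + (2 + 2*y) = 2*y*(9 + y) + (2 + 2*y) = 2 + 2*y + 2*y*(9 + y))
G(-9) + 122 = (2 + 2*(-9)**2 + 20*(-9)) + 122 = (2 + 2*81 - 180) + 122 = (2 + 162 - 180) + 122 = -16 + 122 = 106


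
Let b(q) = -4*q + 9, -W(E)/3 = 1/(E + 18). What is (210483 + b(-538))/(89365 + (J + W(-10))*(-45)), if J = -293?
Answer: 1701152/820535 ≈ 2.0732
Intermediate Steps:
W(E) = -3/(18 + E) (W(E) = -3/(E + 18) = -3/(18 + E))
b(q) = 9 - 4*q
(210483 + b(-538))/(89365 + (J + W(-10))*(-45)) = (210483 + (9 - 4*(-538)))/(89365 + (-293 - 3/(18 - 10))*(-45)) = (210483 + (9 + 2152))/(89365 + (-293 - 3/8)*(-45)) = (210483 + 2161)/(89365 + (-293 - 3*⅛)*(-45)) = 212644/(89365 + (-293 - 3/8)*(-45)) = 212644/(89365 - 2347/8*(-45)) = 212644/(89365 + 105615/8) = 212644/(820535/8) = 212644*(8/820535) = 1701152/820535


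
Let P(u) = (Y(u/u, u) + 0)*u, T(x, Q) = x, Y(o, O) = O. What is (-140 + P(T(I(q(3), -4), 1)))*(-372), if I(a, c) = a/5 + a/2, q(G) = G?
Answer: 1260987/25 ≈ 50440.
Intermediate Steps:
I(a, c) = 7*a/10 (I(a, c) = a*(⅕) + a*(½) = a/5 + a/2 = 7*a/10)
P(u) = u² (P(u) = (u + 0)*u = u*u = u²)
(-140 + P(T(I(q(3), -4), 1)))*(-372) = (-140 + ((7/10)*3)²)*(-372) = (-140 + (21/10)²)*(-372) = (-140 + 441/100)*(-372) = -13559/100*(-372) = 1260987/25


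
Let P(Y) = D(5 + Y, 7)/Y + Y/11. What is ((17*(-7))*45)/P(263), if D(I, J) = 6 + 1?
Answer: -1721335/7694 ≈ -223.72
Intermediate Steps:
D(I, J) = 7
P(Y) = 7/Y + Y/11
((17*(-7))*45)/P(263) = ((17*(-7))*45)/(7/263 + (1/11)*263) = (-119*45)/(7*(1/263) + 263/11) = -5355/(7/263 + 263/11) = -5355/69246/2893 = -5355*2893/69246 = -1721335/7694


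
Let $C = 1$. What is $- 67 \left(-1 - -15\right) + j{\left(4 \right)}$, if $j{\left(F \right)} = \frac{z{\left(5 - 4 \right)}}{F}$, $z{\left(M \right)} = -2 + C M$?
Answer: $- \frac{3753}{4} \approx -938.25$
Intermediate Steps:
$z{\left(M \right)} = -2 + M$ ($z{\left(M \right)} = -2 + 1 M = -2 + M$)
$j{\left(F \right)} = - \frac{1}{F}$ ($j{\left(F \right)} = \frac{-2 + \left(5 - 4\right)}{F} = \frac{-2 + 1}{F} = - \frac{1}{F}$)
$- 67 \left(-1 - -15\right) + j{\left(4 \right)} = - 67 \left(-1 - -15\right) - \frac{1}{4} = - 67 \left(-1 + 15\right) - \frac{1}{4} = \left(-67\right) 14 - \frac{1}{4} = -938 - \frac{1}{4} = - \frac{3753}{4}$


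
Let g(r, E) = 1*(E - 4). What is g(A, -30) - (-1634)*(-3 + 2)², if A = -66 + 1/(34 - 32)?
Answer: 1600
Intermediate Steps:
A = -131/2 (A = -66 + 1/2 = -66 + ½ = -131/2 ≈ -65.500)
g(r, E) = -4 + E (g(r, E) = 1*(-4 + E) = -4 + E)
g(A, -30) - (-1634)*(-3 + 2)² = (-4 - 30) - (-1634)*(-3 + 2)² = -34 - (-1634)*(-1)² = -34 - (-1634) = -34 - 1*(-1634) = -34 + 1634 = 1600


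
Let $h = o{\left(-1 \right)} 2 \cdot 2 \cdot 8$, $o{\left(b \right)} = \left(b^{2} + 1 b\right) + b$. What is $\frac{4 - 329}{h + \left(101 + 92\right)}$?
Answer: $- \frac{325}{161} \approx -2.0186$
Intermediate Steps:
$o{\left(b \right)} = b^{2} + 2 b$ ($o{\left(b \right)} = \left(b^{2} + b\right) + b = \left(b + b^{2}\right) + b = b^{2} + 2 b$)
$h = -32$ ($h = - (2 - 1) 2 \cdot 2 \cdot 8 = \left(-1\right) 1 \cdot 4 \cdot 8 = \left(-1\right) 4 \cdot 8 = \left(-4\right) 8 = -32$)
$\frac{4 - 329}{h + \left(101 + 92\right)} = \frac{4 - 329}{-32 + \left(101 + 92\right)} = - \frac{325}{-32 + 193} = - \frac{325}{161}$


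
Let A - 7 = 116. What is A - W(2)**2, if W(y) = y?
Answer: 119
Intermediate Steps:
A = 123 (A = 7 + 116 = 123)
A - W(2)**2 = 123 - 1*2**2 = 123 - 1*4 = 123 - 4 = 119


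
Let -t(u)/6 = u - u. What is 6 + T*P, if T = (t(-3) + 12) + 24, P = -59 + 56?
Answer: -102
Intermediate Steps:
t(u) = 0 (t(u) = -6*(u - u) = -6*0 = 0)
P = -3
T = 36 (T = (0 + 12) + 24 = 12 + 24 = 36)
6 + T*P = 6 + 36*(-3) = 6 - 108 = -102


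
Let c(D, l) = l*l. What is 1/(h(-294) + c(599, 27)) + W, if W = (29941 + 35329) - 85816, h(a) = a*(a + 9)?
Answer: -1736527373/84519 ≈ -20546.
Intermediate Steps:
h(a) = a*(9 + a)
c(D, l) = l**2
W = -20546 (W = 65270 - 85816 = -20546)
1/(h(-294) + c(599, 27)) + W = 1/(-294*(9 - 294) + 27**2) - 20546 = 1/(-294*(-285) + 729) - 20546 = 1/(83790 + 729) - 20546 = 1/84519 - 20546 = -1736527373/84519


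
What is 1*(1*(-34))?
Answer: -34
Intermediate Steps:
1*(1*(-34)) = 1*(-34) = -34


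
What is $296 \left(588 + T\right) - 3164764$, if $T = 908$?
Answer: $-2721948$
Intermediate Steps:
$296 \left(588 + T\right) - 3164764 = 296 \left(588 + 908\right) - 3164764 = 296 \cdot 1496 - 3164764 = 442816 - 3164764 = -2721948$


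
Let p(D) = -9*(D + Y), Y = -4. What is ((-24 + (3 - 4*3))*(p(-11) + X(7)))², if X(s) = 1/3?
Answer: 19945156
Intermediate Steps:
X(s) = ⅓
p(D) = 36 - 9*D (p(D) = -9*(D - 4) = -9*(-4 + D) = 36 - 9*D)
((-24 + (3 - 4*3))*(p(-11) + X(7)))² = ((-24 + (3 - 4*3))*((36 - 9*(-11)) + ⅓))² = ((-24 + (3 - 12))*((36 + 99) + ⅓))² = ((-24 - 9)*(135 + ⅓))² = (-33*406/3)² = (-4466)² = 19945156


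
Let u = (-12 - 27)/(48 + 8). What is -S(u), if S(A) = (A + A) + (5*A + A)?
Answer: 39/7 ≈ 5.5714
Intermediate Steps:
u = -39/56 ≈ -0.69643
S(A) = 8*A (S(A) = 2*A + 6*A = 8*A)
-S(u) = -8*(-39)/56 = -1*(-39/7) = 39/7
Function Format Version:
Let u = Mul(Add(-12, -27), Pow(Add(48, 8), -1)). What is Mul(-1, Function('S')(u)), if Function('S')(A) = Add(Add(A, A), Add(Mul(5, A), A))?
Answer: Rational(39, 7) ≈ 5.5714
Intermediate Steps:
u = Rational(-39, 56) (u = Mul(-39, Pow(56, -1)) = Mul(-39, Rational(1, 56)) = Rational(-39, 56) ≈ -0.69643)
Function('S')(A) = Mul(8, A) (Function('S')(A) = Add(Mul(2, A), Mul(6, A)) = Mul(8, A))
Mul(-1, Function('S')(u)) = Mul(-1, Mul(8, Rational(-39, 56))) = Mul(-1, Rational(-39, 7)) = Rational(39, 7)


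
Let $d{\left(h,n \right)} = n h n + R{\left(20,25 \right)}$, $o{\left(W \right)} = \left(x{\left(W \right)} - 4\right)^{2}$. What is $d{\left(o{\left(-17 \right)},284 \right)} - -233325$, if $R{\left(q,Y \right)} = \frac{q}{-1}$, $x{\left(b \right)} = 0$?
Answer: $1523801$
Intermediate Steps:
$R{\left(q,Y \right)} = - q$ ($R{\left(q,Y \right)} = q \left(-1\right) = - q$)
$o{\left(W \right)} = 16$ ($o{\left(W \right)} = \left(0 - 4\right)^{2} = \left(-4\right)^{2} = 16$)
$d{\left(h,n \right)} = -20 + h n^{2}$ ($d{\left(h,n \right)} = n h n - 20 = h n n - 20 = h n^{2} - 20 = -20 + h n^{2}$)
$d{\left(o{\left(-17 \right)},284 \right)} - -233325 = \left(-20 + 16 \cdot 284^{2}\right) - -233325 = \left(-20 + 16 \cdot 80656\right) + 233325 = \left(-20 + 1290496\right) + 233325 = 1290476 + 233325 = 1523801$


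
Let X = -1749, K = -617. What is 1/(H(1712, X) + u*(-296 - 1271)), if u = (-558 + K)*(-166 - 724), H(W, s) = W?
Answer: -1/1638688538 ≈ -6.1024e-10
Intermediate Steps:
u = 1045750 (u = (-558 - 617)*(-166 - 724) = -1175*(-890) = 1045750)
1/(H(1712, X) + u*(-296 - 1271)) = 1/(1712 + 1045750*(-296 - 1271)) = 1/(1712 + 1045750*(-1567)) = 1/(1712 - 1638690250) = 1/(-1638688538) = -1/1638688538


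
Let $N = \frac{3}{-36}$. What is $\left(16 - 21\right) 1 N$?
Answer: $\frac{5}{12} \approx 0.41667$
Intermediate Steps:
$N = - \frac{1}{12}$ ($N = 3 \left(- \frac{1}{36}\right) = - \frac{1}{12} \approx -0.083333$)
$\left(16 - 21\right) 1 N = \left(16 - 21\right) 1 \left(- \frac{1}{12}\right) = \left(-5\right) 1 \left(- \frac{1}{12}\right) = \left(-5\right) \left(- \frac{1}{12}\right) = \frac{5}{12}$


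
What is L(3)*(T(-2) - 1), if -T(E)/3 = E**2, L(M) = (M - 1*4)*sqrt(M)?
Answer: 13*sqrt(3) ≈ 22.517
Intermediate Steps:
L(M) = sqrt(M)*(-4 + M) (L(M) = (M - 4)*sqrt(M) = (-4 + M)*sqrt(M) = sqrt(M)*(-4 + M))
T(E) = -3*E**2
L(3)*(T(-2) - 1) = (sqrt(3)*(-4 + 3))*(-3*(-2)**2 - 1) = (sqrt(3)*(-1))*(-3*4 - 1) = (-sqrt(3))*(-12 - 1) = -sqrt(3)*(-13) = 13*sqrt(3)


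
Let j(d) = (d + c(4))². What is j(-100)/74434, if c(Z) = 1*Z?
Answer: 4608/37217 ≈ 0.12381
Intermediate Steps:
c(Z) = Z
j(d) = (4 + d)² (j(d) = (d + 4)² = (4 + d)²)
j(-100)/74434 = (4 - 100)²/74434 = (-96)²*(1/74434) = 9216*(1/74434) = 4608/37217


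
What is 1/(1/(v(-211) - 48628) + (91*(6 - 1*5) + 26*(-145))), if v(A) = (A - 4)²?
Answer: -2403/8840638 ≈ -0.00027181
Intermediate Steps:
v(A) = (-4 + A)²
1/(1/(v(-211) - 48628) + (91*(6 - 1*5) + 26*(-145))) = 1/(1/((-4 - 211)² - 48628) + (91*(6 - 1*5) + 26*(-145))) = 1/(1/((-215)² - 48628) + (91*(6 - 5) - 3770)) = 1/(1/(46225 - 48628) + (91*1 - 3770)) = 1/(1/(-2403) + (91 - 3770)) = 1/(-1/2403 - 3679) = 1/(-8840638/2403) = -2403/8840638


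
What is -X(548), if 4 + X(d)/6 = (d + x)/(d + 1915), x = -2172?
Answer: 22952/821 ≈ 27.956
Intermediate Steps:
X(d) = -24 + 6*(-2172 + d)/(1915 + d) (X(d) = -24 + 6*((d - 2172)/(d + 1915)) = -24 + 6*((-2172 + d)/(1915 + d)) = -24 + 6*(-2172 + d)/(1915 + d))
-X(548) = -6*(-9832 - 3*548)/(1915 + 548) = -6*(-9832 - 1644)/2463 = -6*(-11476)/2463 = -1*(-22952/821) = 22952/821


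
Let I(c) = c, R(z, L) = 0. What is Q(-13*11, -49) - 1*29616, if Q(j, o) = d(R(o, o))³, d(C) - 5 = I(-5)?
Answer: -29616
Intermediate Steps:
d(C) = 0 (d(C) = 5 - 5 = 0)
Q(j, o) = 0 (Q(j, o) = 0³ = 0)
Q(-13*11, -49) - 1*29616 = 0 - 1*29616 = 0 - 29616 = -29616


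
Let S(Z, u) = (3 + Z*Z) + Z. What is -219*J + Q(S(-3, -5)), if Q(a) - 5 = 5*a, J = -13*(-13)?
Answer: -36961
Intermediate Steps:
S(Z, u) = 3 + Z + Z**2 (S(Z, u) = (3 + Z**2) + Z = 3 + Z + Z**2)
J = 169
Q(a) = 5 + 5*a
-219*J + Q(S(-3, -5)) = -219*169 + (5 + 5*(3 - 3 + (-3)**2)) = -37011 + (5 + 5*(3 - 3 + 9)) = -37011 + (5 + 5*9) = -37011 + (5 + 45) = -37011 + 50 = -36961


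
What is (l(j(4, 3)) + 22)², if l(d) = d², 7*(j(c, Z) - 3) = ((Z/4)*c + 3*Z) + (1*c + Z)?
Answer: 7171684/2401 ≈ 2987.0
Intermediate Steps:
j(c, Z) = 3 + c/7 + 4*Z/7 + Z*c/28 (j(c, Z) = 3 + (((Z/4)*c + 3*Z) + (1*c + Z))/7 = 3 + (((Z*(¼))*c + 3*Z) + (c + Z))/7 = 3 + (((Z/4)*c + 3*Z) + (Z + c))/7 = 3 + ((Z*c/4 + 3*Z) + (Z + c))/7 = 3 + ((3*Z + Z*c/4) + (Z + c))/7 = 3 + (c + 4*Z + Z*c/4)/7 = 3 + (c/7 + 4*Z/7 + Z*c/28) = 3 + c/7 + 4*Z/7 + Z*c/28)
(l(j(4, 3)) + 22)² = ((3 + (⅐)*4 + (4/7)*3 + (1/28)*3*4)² + 22)² = ((3 + 4/7 + 12/7 + 3/7)² + 22)² = ((40/7)² + 22)² = (1600/49 + 22)² = (2678/49)² = 7171684/2401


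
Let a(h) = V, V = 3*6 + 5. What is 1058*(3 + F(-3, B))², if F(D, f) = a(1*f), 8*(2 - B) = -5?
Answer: 715208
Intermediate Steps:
B = 21/8 (B = 2 - ⅛*(-5) = 2 + 5/8 = 21/8 ≈ 2.6250)
V = 23 (V = 18 + 5 = 23)
a(h) = 23
F(D, f) = 23
1058*(3 + F(-3, B))² = 1058*(3 + 23)² = 1058*26² = 1058*676 = 715208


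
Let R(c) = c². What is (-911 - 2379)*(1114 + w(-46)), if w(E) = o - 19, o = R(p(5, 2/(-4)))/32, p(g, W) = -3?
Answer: -57655605/16 ≈ -3.6035e+6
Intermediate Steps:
o = 9/32 (o = (-3)²/32 = 9*(1/32) = 9/32 ≈ 0.28125)
w(E) = -599/32 (w(E) = 9/32 - 19 = -599/32)
(-911 - 2379)*(1114 + w(-46)) = (-911 - 2379)*(1114 - 599/32) = -3290*35049/32 = -57655605/16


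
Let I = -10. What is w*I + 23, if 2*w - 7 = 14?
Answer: -82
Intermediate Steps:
w = 21/2 (w = 7/2 + (1/2)*14 = 7/2 + 7 = 21/2 ≈ 10.500)
w*I + 23 = (21/2)*(-10) + 23 = -105 + 23 = -82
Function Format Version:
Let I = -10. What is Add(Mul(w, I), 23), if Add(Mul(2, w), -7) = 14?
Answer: -82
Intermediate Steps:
w = Rational(21, 2) (w = Add(Rational(7, 2), Mul(Rational(1, 2), 14)) = Add(Rational(7, 2), 7) = Rational(21, 2) ≈ 10.500)
Add(Mul(w, I), 23) = Add(Mul(Rational(21, 2), -10), 23) = Add(-105, 23) = -82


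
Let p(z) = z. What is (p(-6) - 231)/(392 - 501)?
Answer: 237/109 ≈ 2.1743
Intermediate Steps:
(p(-6) - 231)/(392 - 501) = (-6 - 231)/(392 - 501) = -237/(-109) = -237*(-1/109) = 237/109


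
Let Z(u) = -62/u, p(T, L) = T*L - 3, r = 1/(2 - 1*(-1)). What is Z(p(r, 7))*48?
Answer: 4464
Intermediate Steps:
r = 1/3 (r = 1/(2 + 1) = 1/3 ≈ 0.33333)
p(T, L) = -3 + L*T (p(T, L) = L*T - 3 = -3 + L*T)
Z(p(r, 7))*48 = -62/(-3 + 7*(1/3))*48 = -62/(-3 + 7/3)*48 = -62/(-2/3)*48 = -62*(-3/2)*48 = 93*48 = 4464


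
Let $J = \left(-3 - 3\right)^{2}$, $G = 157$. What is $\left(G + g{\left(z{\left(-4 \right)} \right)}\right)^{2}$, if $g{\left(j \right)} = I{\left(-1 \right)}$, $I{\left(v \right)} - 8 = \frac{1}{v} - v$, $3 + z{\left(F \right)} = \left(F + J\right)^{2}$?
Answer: $27225$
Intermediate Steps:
$J = 36$ ($J = \left(-6\right)^{2} = 36$)
$z{\left(F \right)} = -3 + \left(36 + F\right)^{2}$ ($z{\left(F \right)} = -3 + \left(F + 36\right)^{2} = -3 + \left(36 + F\right)^{2}$)
$I{\left(v \right)} = 8 + \frac{1}{v} - v$ ($I{\left(v \right)} = 8 - \left(v - \frac{1}{v}\right) = 8 + \frac{1}{v} - v$)
$g{\left(j \right)} = 8$ ($g{\left(j \right)} = 8 + \frac{1}{-1} - -1 = 8 - 1 + 1 = 8$)
$\left(G + g{\left(z{\left(-4 \right)} \right)}\right)^{2} = \left(157 + 8\right)^{2} = 165^{2} = 27225$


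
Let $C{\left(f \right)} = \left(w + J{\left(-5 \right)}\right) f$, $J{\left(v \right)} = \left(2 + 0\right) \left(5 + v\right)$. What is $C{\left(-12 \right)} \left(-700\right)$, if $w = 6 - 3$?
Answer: $25200$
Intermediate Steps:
$J{\left(v \right)} = 10 + 2 v$ ($J{\left(v \right)} = 2 \left(5 + v\right) = 10 + 2 v$)
$w = 3$ ($w = 6 - 3 = 3$)
$C{\left(f \right)} = 3 f$ ($C{\left(f \right)} = \left(3 + \left(10 + 2 \left(-5\right)\right)\right) f = \left(3 + \left(10 - 10\right)\right) f = \left(3 + 0\right) f = 3 f$)
$C{\left(-12 \right)} \left(-700\right) = 3 \left(-12\right) \left(-700\right) = \left(-36\right) \left(-700\right) = 25200$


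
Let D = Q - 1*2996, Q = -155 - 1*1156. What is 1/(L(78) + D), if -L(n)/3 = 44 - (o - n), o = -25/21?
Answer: -7/32736 ≈ -0.00021383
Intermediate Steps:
o = -25/21 (o = -25*1/21 = -25/21 ≈ -1.1905)
Q = -1311 (Q = -155 - 1156 = -1311)
D = -4307 (D = -1311 - 1*2996 = -1311 - 2996 = -4307)
L(n) = -949/7 - 3*n (L(n) = -3*(44 - (-25/21 - n)) = -3*(44 + (25/21 + n)) = -3*(949/21 + n) = -949/7 - 3*n)
1/(L(78) + D) = 1/((-949/7 - 3*78) - 4307) = 1/((-949/7 - 234) - 4307) = 1/(-2587/7 - 4307) = 1/(-32736/7) = -7/32736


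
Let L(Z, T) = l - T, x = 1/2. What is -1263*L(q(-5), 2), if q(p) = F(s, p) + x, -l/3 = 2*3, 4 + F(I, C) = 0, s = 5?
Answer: 25260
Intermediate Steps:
F(I, C) = -4 (F(I, C) = -4 + 0 = -4)
x = ½ (x = 1*(½) = ½ ≈ 0.50000)
l = -18 (l = -6*3 = -3*6 = -18)
q(p) = -7/2 (q(p) = -4 + ½ = -7/2)
L(Z, T) = -18 - T
-1263*L(q(-5), 2) = -1263*(-18 - 1*2) = -1263*(-18 - 2) = -1263*(-20) = 25260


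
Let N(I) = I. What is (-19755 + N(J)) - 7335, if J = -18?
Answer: -27108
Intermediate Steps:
(-19755 + N(J)) - 7335 = (-19755 - 18) - 7335 = -19773 - 7335 = -27108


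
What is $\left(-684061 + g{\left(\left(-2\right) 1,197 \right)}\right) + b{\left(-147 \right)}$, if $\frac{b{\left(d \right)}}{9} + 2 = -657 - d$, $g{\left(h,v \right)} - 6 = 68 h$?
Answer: $-688799$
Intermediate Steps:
$g{\left(h,v \right)} = 6 + 68 h$
$b{\left(d \right)} = -5931 - 9 d$ ($b{\left(d \right)} = -18 + 9 \left(-657 - d\right) = -18 - \left(5913 + 9 d\right) = -5931 - 9 d$)
$\left(-684061 + g{\left(\left(-2\right) 1,197 \right)}\right) + b{\left(-147 \right)} = \left(-684061 + \left(6 + 68 \left(\left(-2\right) 1\right)\right)\right) - 4608 = \left(-684061 + \left(6 + 68 \left(-2\right)\right)\right) + \left(-5931 + 1323\right) = \left(-684061 + \left(6 - 136\right)\right) - 4608 = \left(-684061 - 130\right) - 4608 = -684191 - 4608 = -688799$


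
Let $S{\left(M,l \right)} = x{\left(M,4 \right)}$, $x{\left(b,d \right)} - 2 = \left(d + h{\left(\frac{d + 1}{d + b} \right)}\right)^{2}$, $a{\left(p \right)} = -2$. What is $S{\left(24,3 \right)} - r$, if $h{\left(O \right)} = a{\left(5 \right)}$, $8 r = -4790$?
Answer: $\frac{2419}{4} \approx 604.75$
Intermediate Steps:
$r = - \frac{2395}{4}$ ($r = \frac{1}{8} \left(-4790\right) = - \frac{2395}{4} \approx -598.75$)
$h{\left(O \right)} = -2$
$x{\left(b,d \right)} = 2 + \left(-2 + d\right)^{2}$ ($x{\left(b,d \right)} = 2 + \left(d - 2\right)^{2} = 2 + \left(-2 + d\right)^{2}$)
$S{\left(M,l \right)} = 6$ ($S{\left(M,l \right)} = 2 + \left(-2 + 4\right)^{2} = 2 + 2^{2} = 2 + 4 = 6$)
$S{\left(24,3 \right)} - r = 6 - - \frac{2395}{4} = 6 + \frac{2395}{4} = \frac{2419}{4}$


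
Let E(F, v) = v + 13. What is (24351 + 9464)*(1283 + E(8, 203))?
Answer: 50688685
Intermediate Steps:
E(F, v) = 13 + v
(24351 + 9464)*(1283 + E(8, 203)) = (24351 + 9464)*(1283 + (13 + 203)) = 33815*(1283 + 216) = 33815*1499 = 50688685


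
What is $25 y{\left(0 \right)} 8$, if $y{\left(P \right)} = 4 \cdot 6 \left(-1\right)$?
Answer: $-4800$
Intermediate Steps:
$y{\left(P \right)} = -24$ ($y{\left(P \right)} = 24 \left(-1\right) = -24$)
$25 y{\left(0 \right)} 8 = 25 \left(-24\right) 8 = \left(-600\right) 8 = -4800$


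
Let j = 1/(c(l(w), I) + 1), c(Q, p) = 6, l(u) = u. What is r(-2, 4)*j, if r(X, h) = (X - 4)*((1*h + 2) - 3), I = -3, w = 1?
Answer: -18/7 ≈ -2.5714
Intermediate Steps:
r(X, h) = (-1 + h)*(-4 + X) (r(X, h) = (-4 + X)*((h + 2) - 3) = (-4 + X)*((2 + h) - 3) = (-4 + X)*(-1 + h) = (-1 + h)*(-4 + X))
j = ⅐ (j = 1/(6 + 1) = 1/7 = ⅐ ≈ 0.14286)
r(-2, 4)*j = (4 - 1*(-2) - 4*4 - 2*4)*(⅐) = (4 + 2 - 16 - 8)*(⅐) = -18*⅐ = -18/7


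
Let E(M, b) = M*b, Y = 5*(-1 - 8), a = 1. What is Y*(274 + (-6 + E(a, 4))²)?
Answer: -12510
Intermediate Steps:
Y = -45 (Y = 5*(-9) = -45)
Y*(274 + (-6 + E(a, 4))²) = -45*(274 + (-6 + 1*4)²) = -45*(274 + (-6 + 4)²) = -45*(274 + (-2)²) = -45*(274 + 4) = -45*278 = -12510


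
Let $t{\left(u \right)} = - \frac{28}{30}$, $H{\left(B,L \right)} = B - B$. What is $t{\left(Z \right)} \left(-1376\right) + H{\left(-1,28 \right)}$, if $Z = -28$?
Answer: $\frac{19264}{15} \approx 1284.3$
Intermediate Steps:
$H{\left(B,L \right)} = 0$
$t{\left(u \right)} = - \frac{14}{15}$ ($t{\left(u \right)} = \left(-28\right) \frac{1}{30} = - \frac{14}{15}$)
$t{\left(Z \right)} \left(-1376\right) + H{\left(-1,28 \right)} = \left(- \frac{14}{15}\right) \left(-1376\right) + 0 = \frac{19264}{15} + 0 = \frac{19264}{15}$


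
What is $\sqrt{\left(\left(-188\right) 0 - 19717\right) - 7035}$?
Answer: $8 i \sqrt{418} \approx 163.56 i$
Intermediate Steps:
$\sqrt{\left(\left(-188\right) 0 - 19717\right) - 7035} = \sqrt{\left(0 - 19717\right) - 7035} = \sqrt{-19717 - 7035} = \sqrt{-26752} = 8 i \sqrt{418}$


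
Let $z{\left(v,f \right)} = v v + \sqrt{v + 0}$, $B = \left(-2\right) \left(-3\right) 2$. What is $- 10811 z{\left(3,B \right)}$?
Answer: $-97299 - 10811 \sqrt{3} \approx -1.1602 \cdot 10^{5}$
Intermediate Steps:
$B = 12$ ($B = 6 \cdot 2 = 12$)
$z{\left(v,f \right)} = \sqrt{v} + v^{2}$ ($z{\left(v,f \right)} = v^{2} + \sqrt{v} = \sqrt{v} + v^{2}$)
$- 10811 z{\left(3,B \right)} = - 10811 \left(\sqrt{3} + 3^{2}\right) = - 10811 \left(\sqrt{3} + 9\right) = - 10811 \left(9 + \sqrt{3}\right) = -97299 - 10811 \sqrt{3}$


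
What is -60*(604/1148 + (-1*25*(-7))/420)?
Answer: -16235/287 ≈ -56.568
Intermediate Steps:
-60*(604/1148 + (-1*25*(-7))/420) = -60*(604*(1/1148) - 25*(-7)*(1/420)) = -60*(151/287 + 175*(1/420)) = -60*(151/287 + 5/12) = -60*3247/3444 = -16235/287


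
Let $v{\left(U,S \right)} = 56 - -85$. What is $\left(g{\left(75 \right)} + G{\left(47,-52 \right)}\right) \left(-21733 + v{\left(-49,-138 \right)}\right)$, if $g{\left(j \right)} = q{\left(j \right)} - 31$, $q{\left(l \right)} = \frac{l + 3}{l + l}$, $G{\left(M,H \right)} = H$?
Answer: $\frac{44522704}{25} \approx 1.7809 \cdot 10^{6}$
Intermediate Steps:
$v{\left(U,S \right)} = 141$ ($v{\left(U,S \right)} = 56 + 85 = 141$)
$q{\left(l \right)} = \frac{3 + l}{2 l}$
$g{\left(j \right)} = -31 + \frac{3 + j}{2 j}$ ($g{\left(j \right)} = \frac{3 + j}{2 j} - 31 = -31 + \frac{3 + j}{2 j}$)
$\left(g{\left(75 \right)} + G{\left(47,-52 \right)}\right) \left(-21733 + v{\left(-49,-138 \right)}\right) = \left(\frac{3 - 4575}{2 \cdot 75} - 52\right) \left(-21733 + 141\right) = \left(\frac{1}{2} \cdot \frac{1}{75} \left(3 - 4575\right) - 52\right) \left(-21592\right) = \left(\frac{1}{2} \cdot \frac{1}{75} \left(-4572\right) - 52\right) \left(-21592\right) = \left(- \frac{762}{25} - 52\right) \left(-21592\right) = \left(- \frac{2062}{25}\right) \left(-21592\right) = \frac{44522704}{25}$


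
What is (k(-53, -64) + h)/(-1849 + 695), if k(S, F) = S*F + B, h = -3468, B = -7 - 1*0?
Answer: 83/1154 ≈ 0.071924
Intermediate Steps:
B = -7 (B = -7 + 0 = -7)
k(S, F) = -7 + F*S (k(S, F) = S*F - 7 = F*S - 7 = -7 + F*S)
(k(-53, -64) + h)/(-1849 + 695) = ((-7 - 64*(-53)) - 3468)/(-1849 + 695) = ((-7 + 3392) - 3468)/(-1154) = (3385 - 3468)*(-1/1154) = -83*(-1/1154) = 83/1154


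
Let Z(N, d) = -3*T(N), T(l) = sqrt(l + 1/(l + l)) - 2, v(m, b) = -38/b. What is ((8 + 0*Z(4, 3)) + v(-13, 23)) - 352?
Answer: -7950/23 ≈ -345.65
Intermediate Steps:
T(l) = -2 + sqrt(l + 1/(2*l)) (T(l) = sqrt(l + 1/(2*l)) - 2 = -2 + sqrt(l + 1/(2*l)))
Z(N, d) = 6 - 3*sqrt(2/N + 4*N)/2 (Z(N, d) = -3*(-2 + sqrt(2/N + 4*N)/2) = 6 - 3*sqrt(2/N + 4*N)/2)
((8 + 0*Z(4, 3)) + v(-13, 23)) - 352 = ((8 + 0*(6 - 3*sqrt(2/4 + 4*4)/2)) - 38/23) - 352 = ((8 + 0*(6 - 3*sqrt(2*(1/4) + 16)/2)) - 38*1/23) - 352 = ((8 + 0*(6 - 3*sqrt(1/2 + 16)/2)) - 38/23) - 352 = ((8 + 0*(6 - 3*sqrt(66)/4)) - 38/23) - 352 = ((8 + 0) - 38/23) - 352 = (8 - 38/23) - 352 = 146/23 - 352 = -7950/23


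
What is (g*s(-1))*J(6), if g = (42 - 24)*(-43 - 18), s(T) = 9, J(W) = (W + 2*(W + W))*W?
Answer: -1778760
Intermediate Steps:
J(W) = 5*W² (J(W) = (W + 2*(2*W))*W = (W + 4*W)*W = (5*W)*W = 5*W²)
g = -1098 (g = 18*(-61) = -1098)
(g*s(-1))*J(6) = (-1098*9)*(5*6²) = -49410*36 = -9882*180 = -1778760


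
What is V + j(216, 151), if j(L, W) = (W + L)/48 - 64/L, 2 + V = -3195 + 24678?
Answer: 9282967/432 ≈ 21488.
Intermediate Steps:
V = 21481 (V = -2 + (-3195 + 24678) = -2 + 21483 = 21481)
j(L, W) = -64/L + L/48 + W/48 (j(L, W) = (L + W)*(1/48) - 64/L = (L/48 + W/48) - 64/L = -64/L + L/48 + W/48)
V + j(216, 151) = 21481 + (1/48)*(-3072 + 216*(216 + 151))/216 = 21481 + (1/48)*(1/216)*(-3072 + 216*367) = 21481 + (1/48)*(1/216)*(-3072 + 79272) = 21481 + (1/48)*(1/216)*76200 = 21481 + 3175/432 = 9282967/432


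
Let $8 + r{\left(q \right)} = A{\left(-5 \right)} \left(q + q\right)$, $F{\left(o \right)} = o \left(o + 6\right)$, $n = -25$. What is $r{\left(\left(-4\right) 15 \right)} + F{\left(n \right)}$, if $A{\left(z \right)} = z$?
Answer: $1067$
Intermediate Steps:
$F{\left(o \right)} = o \left(6 + o\right)$
$r{\left(q \right)} = -8 - 10 q$ ($r{\left(q \right)} = -8 - 5 \left(q + q\right) = -8 - 5 \cdot 2 q = -8 - 10 q$)
$r{\left(\left(-4\right) 15 \right)} + F{\left(n \right)} = \left(-8 - 10 \left(\left(-4\right) 15\right)\right) - 25 \left(6 - 25\right) = \left(-8 - -600\right) - -475 = \left(-8 + 600\right) + 475 = 592 + 475 = 1067$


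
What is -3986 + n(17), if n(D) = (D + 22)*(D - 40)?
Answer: -4883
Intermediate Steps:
n(D) = (-40 + D)*(22 + D) (n(D) = (22 + D)*(-40 + D) = (-40 + D)*(22 + D))
-3986 + n(17) = -3986 + (-880 + 17² - 18*17) = -3986 + (-880 + 289 - 306) = -3986 - 897 = -4883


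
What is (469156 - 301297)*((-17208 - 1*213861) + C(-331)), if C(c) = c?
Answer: -38842572600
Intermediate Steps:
(469156 - 301297)*((-17208 - 1*213861) + C(-331)) = (469156 - 301297)*((-17208 - 1*213861) - 331) = 167859*((-17208 - 213861) - 331) = 167859*(-231069 - 331) = 167859*(-231400) = -38842572600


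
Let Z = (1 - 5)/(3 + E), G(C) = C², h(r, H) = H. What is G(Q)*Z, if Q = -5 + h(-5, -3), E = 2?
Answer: -256/5 ≈ -51.200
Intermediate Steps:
Q = -8 (Q = -5 - 3 = -8)
Z = -⅘ (Z = (1 - 5)/(3 + 2) = -4/5 = -4*⅕ = -⅘ ≈ -0.80000)
G(Q)*Z = (-8)²*(-⅘) = 64*(-⅘) = -256/5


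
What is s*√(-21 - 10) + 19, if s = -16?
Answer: 19 - 16*I*√31 ≈ 19.0 - 89.084*I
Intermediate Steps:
s*√(-21 - 10) + 19 = -16*√(-21 - 10) + 19 = -16*I*√31 + 19 = 19 - 16*I*√31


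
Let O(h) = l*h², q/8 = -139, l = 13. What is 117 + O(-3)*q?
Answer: -129987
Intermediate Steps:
q = -1112 (q = 8*(-139) = -1112)
O(h) = 13*h²
117 + O(-3)*q = 117 + (13*(-3)²)*(-1112) = 117 + (13*9)*(-1112) = 117 + 117*(-1112) = 117 - 130104 = -129987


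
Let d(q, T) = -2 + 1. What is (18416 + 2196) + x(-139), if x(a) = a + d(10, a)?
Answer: 20472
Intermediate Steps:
d(q, T) = -1
x(a) = -1 + a (x(a) = a - 1 = -1 + a)
(18416 + 2196) + x(-139) = (18416 + 2196) + (-1 - 139) = 20612 - 140 = 20472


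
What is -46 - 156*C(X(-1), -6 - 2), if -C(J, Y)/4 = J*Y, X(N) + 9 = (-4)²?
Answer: -34990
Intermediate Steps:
X(N) = 7 (X(N) = -9 + (-4)² = -9 + 16 = 7)
C(J, Y) = -4*J*Y
-46 - 156*C(X(-1), -6 - 2) = -46 - (-624)*7*(-6 - 2) = -46 - (-624)*7*(-8) = -46 - 156*224 = -46 - 34944 = -34990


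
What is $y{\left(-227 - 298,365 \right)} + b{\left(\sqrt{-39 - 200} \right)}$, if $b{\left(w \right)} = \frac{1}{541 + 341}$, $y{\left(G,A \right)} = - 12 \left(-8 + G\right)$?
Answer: $\frac{5641273}{882} \approx 6396.0$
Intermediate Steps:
$y{\left(G,A \right)} = 96 - 12 G$
$b{\left(w \right)} = \frac{1}{882}$
$y{\left(-227 - 298,365 \right)} + b{\left(\sqrt{-39 - 200} \right)} = \left(96 - 12 \left(-227 - 298\right)\right) + \frac{1}{882} = \left(96 - -6300\right) + \frac{1}{882} = \left(96 + 6300\right) + \frac{1}{882} = 6396 + \frac{1}{882} = \frac{5641273}{882}$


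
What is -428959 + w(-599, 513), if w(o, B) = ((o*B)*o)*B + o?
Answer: 94424870811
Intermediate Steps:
w(o, B) = o + B**2*o**2 (w(o, B) = ((B*o)*o)*B + o = (B*o**2)*B + o = B**2*o**2 + o = o + B**2*o**2)
-428959 + w(-599, 513) = -428959 - 599*(1 - 599*513**2) = -428959 - 599*(1 - 599*263169) = -428959 - 599*(1 - 157638231) = -428959 - 599*(-157638230) = -428959 + 94425299770 = 94424870811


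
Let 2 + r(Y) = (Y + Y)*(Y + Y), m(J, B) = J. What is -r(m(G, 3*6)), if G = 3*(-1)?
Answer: -34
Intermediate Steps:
G = -3
r(Y) = -2 + 4*Y² (r(Y) = -2 + (Y + Y)*(Y + Y) = -2 + (2*Y)*(2*Y) = -2 + 4*Y²)
-r(m(G, 3*6)) = -(-2 + 4*(-3)²) = -(-2 + 4*9) = -(-2 + 36) = -1*34 = -34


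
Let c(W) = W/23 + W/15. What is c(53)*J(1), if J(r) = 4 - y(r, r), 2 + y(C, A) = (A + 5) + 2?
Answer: -4028/345 ≈ -11.675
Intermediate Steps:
c(W) = 38*W/345 (c(W) = W*(1/23) + W*(1/15) = W/23 + W/15 = 38*W/345)
y(C, A) = 5 + A (y(C, A) = -2 + ((A + 5) + 2) = -2 + ((5 + A) + 2) = -2 + (7 + A) = 5 + A)
J(r) = -1 - r (J(r) = 4 - (5 + r) = 4 + (-5 - r) = -1 - r)
c(53)*J(1) = ((38/345)*53)*(-1 - 1*1) = 2014*(-1 - 1)/345 = (2014/345)*(-2) = -4028/345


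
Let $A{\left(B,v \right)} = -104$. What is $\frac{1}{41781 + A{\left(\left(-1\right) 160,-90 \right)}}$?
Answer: $\frac{1}{41677} \approx 2.3994 \cdot 10^{-5}$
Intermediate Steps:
$\frac{1}{41781 + A{\left(\left(-1\right) 160,-90 \right)}} = \frac{1}{41781 - 104} = \frac{1}{41677}$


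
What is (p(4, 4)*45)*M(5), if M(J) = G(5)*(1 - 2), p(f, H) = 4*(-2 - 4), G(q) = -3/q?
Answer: -648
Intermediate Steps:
p(f, H) = -24 (p(f, H) = 4*(-6) = -24)
M(J) = 3/5 (M(J) = (-3/5)*(1 - 2) = -3*1/5*(-1) = -3/5*(-1) = 3/5)
(p(4, 4)*45)*M(5) = -24*45*(3/5) = -1080*3/5 = -648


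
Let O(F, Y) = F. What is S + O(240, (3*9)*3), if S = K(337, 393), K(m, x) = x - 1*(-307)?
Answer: 940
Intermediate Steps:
K(m, x) = 307 + x (K(m, x) = x + 307 = 307 + x)
S = 700 (S = 307 + 393 = 700)
S + O(240, (3*9)*3) = 700 + 240 = 940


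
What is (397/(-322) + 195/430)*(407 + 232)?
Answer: -3448044/6923 ≈ -498.06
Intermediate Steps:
(397/(-322) + 195/430)*(407 + 232) = (397*(-1/322) + 195*(1/430))*639 = (-397/322 + 39/86)*639 = -5396/6923*639 = -3448044/6923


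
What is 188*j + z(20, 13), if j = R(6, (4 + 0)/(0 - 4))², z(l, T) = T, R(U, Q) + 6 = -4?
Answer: 18813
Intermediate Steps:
R(U, Q) = -10 (R(U, Q) = -6 - 4 = -10)
j = 100 (j = (-10)² = 100)
188*j + z(20, 13) = 188*100 + 13 = 18800 + 13 = 18813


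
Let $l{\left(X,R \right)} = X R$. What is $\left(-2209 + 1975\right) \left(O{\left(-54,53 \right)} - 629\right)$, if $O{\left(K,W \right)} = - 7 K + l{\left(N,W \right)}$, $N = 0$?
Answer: $58734$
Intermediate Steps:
$l{\left(X,R \right)} = R X$
$O{\left(K,W \right)} = - 7 K$ ($O{\left(K,W \right)} = - 7 K + W 0 = - 7 K + 0 = - 7 K$)
$\left(-2209 + 1975\right) \left(O{\left(-54,53 \right)} - 629\right) = \left(-2209 + 1975\right) \left(\left(-7\right) \left(-54\right) - 629\right) = - 234 \left(378 - 629\right) = \left(-234\right) \left(-251\right) = 58734$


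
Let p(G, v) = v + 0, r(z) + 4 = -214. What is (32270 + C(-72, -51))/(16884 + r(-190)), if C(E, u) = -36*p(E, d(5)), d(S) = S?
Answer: 16045/8333 ≈ 1.9255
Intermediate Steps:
r(z) = -218 (r(z) = -4 - 214 = -218)
p(G, v) = v
C(E, u) = -180 (C(E, u) = -36*5 = -180)
(32270 + C(-72, -51))/(16884 + r(-190)) = (32270 - 180)/(16884 - 218) = 32090/16666 = 32090*(1/16666) = 16045/8333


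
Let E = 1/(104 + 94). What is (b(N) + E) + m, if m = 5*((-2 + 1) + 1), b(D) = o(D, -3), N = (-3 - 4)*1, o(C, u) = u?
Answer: -593/198 ≈ -2.9949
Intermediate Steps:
N = -7 (N = -7*1 = -7)
b(D) = -3
E = 1/198 ≈ 0.0050505
m = 0 (m = 5*(-1 + 1) = 5*0 = 0)
(b(N) + E) + m = (-3 + 1/198) + 0 = -593/198 + 0 = -593/198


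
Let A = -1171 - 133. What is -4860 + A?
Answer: -6164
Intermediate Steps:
A = -1304
-4860 + A = -4860 - 1304 = -6164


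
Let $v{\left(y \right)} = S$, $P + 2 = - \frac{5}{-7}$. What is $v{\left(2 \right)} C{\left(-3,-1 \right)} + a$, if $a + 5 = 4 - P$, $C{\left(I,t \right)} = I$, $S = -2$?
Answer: $\frac{44}{7} \approx 6.2857$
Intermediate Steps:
$P = - \frac{9}{7}$ ($P = -2 - \frac{5}{-7} = -2 - - \frac{5}{7} = -2 + \frac{5}{7} = - \frac{9}{7} \approx -1.2857$)
$a = \frac{2}{7}$ ($a = -5 + \left(4 - - \frac{9}{7}\right) = -5 + \left(4 + \frac{9}{7}\right) = -5 + \frac{37}{7} = \frac{2}{7} \approx 0.28571$)
$v{\left(y \right)} = -2$
$v{\left(2 \right)} C{\left(-3,-1 \right)} + a = \left(-2\right) \left(-3\right) + \frac{2}{7} = 6 + \frac{2}{7} = \frac{44}{7}$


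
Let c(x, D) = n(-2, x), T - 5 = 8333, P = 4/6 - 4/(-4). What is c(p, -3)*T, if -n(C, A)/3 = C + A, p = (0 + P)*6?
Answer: -200112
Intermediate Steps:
P = 5/3 (P = 4*(1/6) - 4*(-1/4) = 2/3 + 1 = 5/3 ≈ 1.6667)
T = 8338 (T = 5 + 8333 = 8338)
p = 10 (p = (0 + 5/3)*6 = (5/3)*6 = 10)
n(C, A) = -3*A - 3*C (n(C, A) = -3*(C + A) = -3*(A + C) = -3*A - 3*C)
c(x, D) = 6 - 3*x (c(x, D) = -3*x - 3*(-2) = -3*x + 6 = 6 - 3*x)
c(p, -3)*T = (6 - 3*10)*8338 = (6 - 30)*8338 = -24*8338 = -200112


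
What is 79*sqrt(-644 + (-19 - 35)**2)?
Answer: 316*sqrt(142) ≈ 3765.6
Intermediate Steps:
79*sqrt(-644 + (-19 - 35)**2) = 79*sqrt(-644 + (-54)**2) = 79*sqrt(-644 + 2916) = 79*sqrt(2272) = 79*(4*sqrt(142)) = 316*sqrt(142)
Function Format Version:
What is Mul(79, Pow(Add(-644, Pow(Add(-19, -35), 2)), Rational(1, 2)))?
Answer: Mul(316, Pow(142, Rational(1, 2))) ≈ 3765.6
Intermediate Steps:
Mul(79, Pow(Add(-644, Pow(Add(-19, -35), 2)), Rational(1, 2))) = Mul(79, Pow(Add(-644, Pow(-54, 2)), Rational(1, 2))) = Mul(79, Pow(Add(-644, 2916), Rational(1, 2))) = Mul(79, Pow(2272, Rational(1, 2))) = Mul(79, Mul(4, Pow(142, Rational(1, 2)))) = Mul(316, Pow(142, Rational(1, 2)))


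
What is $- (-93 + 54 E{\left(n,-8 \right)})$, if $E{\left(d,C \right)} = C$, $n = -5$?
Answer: $525$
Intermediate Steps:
$- (-93 + 54 E{\left(n,-8 \right)}) = - (-93 + 54 \left(-8\right)) = - (-93 - 432) = \left(-1\right) \left(-525\right) = 525$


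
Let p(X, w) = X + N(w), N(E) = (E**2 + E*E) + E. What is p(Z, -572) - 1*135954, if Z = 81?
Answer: 517923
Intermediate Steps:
N(E) = E + 2*E**2 (N(E) = (E**2 + E**2) + E = 2*E**2 + E = E + 2*E**2)
p(X, w) = X + w*(1 + 2*w)
p(Z, -572) - 1*135954 = (81 - 572*(1 + 2*(-572))) - 1*135954 = (81 - 572*(1 - 1144)) - 135954 = (81 - 572*(-1143)) - 135954 = (81 + 653796) - 135954 = 653877 - 135954 = 517923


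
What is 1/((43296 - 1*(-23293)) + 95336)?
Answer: 1/161925 ≈ 6.1757e-6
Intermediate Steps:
1/((43296 - 1*(-23293)) + 95336) = 1/((43296 + 23293) + 95336) = 1/(66589 + 95336) = 1/161925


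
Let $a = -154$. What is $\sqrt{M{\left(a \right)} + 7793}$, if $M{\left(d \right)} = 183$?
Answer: $2 \sqrt{1994} \approx 89.308$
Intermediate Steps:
$\sqrt{M{\left(a \right)} + 7793} = \sqrt{183 + 7793} = \sqrt{7976} = 2 \sqrt{1994}$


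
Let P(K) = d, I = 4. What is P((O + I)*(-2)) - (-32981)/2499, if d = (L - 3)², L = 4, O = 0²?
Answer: 35480/2499 ≈ 14.198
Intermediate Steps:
O = 0
d = 1 (d = (4 - 3)² = 1² = 1)
P(K) = 1
P((O + I)*(-2)) - (-32981)/2499 = 1 - (-32981)/2499 = 1 - 1*(-32981/2499) = 1 + 32981/2499 = 35480/2499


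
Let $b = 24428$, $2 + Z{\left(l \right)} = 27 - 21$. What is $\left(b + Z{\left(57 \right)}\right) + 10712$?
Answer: $35144$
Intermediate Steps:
$Z{\left(l \right)} = 4$ ($Z{\left(l \right)} = -2 + \left(27 - 21\right) = -2 + 6 = 4$)
$\left(b + Z{\left(57 \right)}\right) + 10712 = \left(24428 + 4\right) + 10712 = 24432 + 10712 = 35144$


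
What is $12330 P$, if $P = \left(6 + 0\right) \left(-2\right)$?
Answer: $-147960$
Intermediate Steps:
$P = -12$ ($P = 6 \left(-2\right) = -12$)
$12330 P = 12330 \left(-12\right) = -147960$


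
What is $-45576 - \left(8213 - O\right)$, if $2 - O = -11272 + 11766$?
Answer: $-54281$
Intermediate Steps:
$O = -492$ ($O = 2 - \left(-11272 + 11766\right) = 2 - 494 = -492$)
$-45576 - \left(8213 - O\right) = -45576 - \left(8213 - -492\right) = -45576 - \left(8213 + 492\right) = -45576 - 8705 = -54281$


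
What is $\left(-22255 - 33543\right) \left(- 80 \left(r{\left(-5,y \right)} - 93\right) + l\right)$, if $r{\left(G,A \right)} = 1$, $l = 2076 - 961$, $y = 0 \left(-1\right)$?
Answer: $-472888050$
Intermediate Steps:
$y = 0$
$l = 1115$ ($l = 2076 - 961 = 1115$)
$\left(-22255 - 33543\right) \left(- 80 \left(r{\left(-5,y \right)} - 93\right) + l\right) = \left(-22255 - 33543\right) \left(- 80 \left(1 - 93\right) + 1115\right) = - 55798 \left(\left(-80\right) \left(-92\right) + 1115\right) = - 55798 \left(7360 + 1115\right) = \left(-55798\right) 8475 = -472888050$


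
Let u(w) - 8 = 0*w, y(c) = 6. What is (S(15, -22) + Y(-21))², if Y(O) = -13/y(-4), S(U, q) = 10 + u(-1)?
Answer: 9025/36 ≈ 250.69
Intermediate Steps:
u(w) = 8 (u(w) = 8 + 0*w = 8 + 0 = 8)
S(U, q) = 18 (S(U, q) = 10 + 8 = 18)
Y(O) = -13/6
(S(15, -22) + Y(-21))² = (18 - 13/6)² = (95/6)² = 9025/36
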